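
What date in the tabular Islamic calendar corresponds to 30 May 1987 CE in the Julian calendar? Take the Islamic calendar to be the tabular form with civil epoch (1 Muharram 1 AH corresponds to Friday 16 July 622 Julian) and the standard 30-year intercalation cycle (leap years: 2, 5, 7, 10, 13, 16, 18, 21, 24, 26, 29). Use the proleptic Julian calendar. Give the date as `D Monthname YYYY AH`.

14 Shawwal 1407 AH

The source date corresponds to 12 June 1987 in the Gregorian calendar (JDN 2446959).
That day falls on 14 Shawwal 1407 AH in the tabular Islamic calendar.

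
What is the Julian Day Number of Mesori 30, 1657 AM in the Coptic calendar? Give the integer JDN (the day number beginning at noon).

2430243

In the Gregorian calendar the same day is 5 September 1941.
JDN 2400001 is 17 November 1858 CE (Gregorian), MJD 0; the target day is +30242 days from there, so JDN = 2430243.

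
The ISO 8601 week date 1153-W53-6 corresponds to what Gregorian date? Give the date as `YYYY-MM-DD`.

1154-01-02

ISO week 1 of 1153 is the week containing the first Thursday of 1153.
Week 53, day 6 (Saturday) lands on 1154-01-02.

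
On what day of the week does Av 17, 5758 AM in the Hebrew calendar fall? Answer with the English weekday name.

This is JDN 2451035 (9 August 1998 Gregorian).
2451035 ≡ 6 (mod 7); counting from Monday = 0 gives Sunday.

Sunday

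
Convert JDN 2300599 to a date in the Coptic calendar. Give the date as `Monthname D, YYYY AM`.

The Gregorian equivalent of JDN 2300599 is 22 September 1586.
In the Coptic calendar that day is Thout 15, 1303 AM.

Thout 15, 1303 AM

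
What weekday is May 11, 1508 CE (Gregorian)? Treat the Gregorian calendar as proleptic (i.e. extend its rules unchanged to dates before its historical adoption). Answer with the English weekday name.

Since JDN mod 7 = 0 (0 = Monday), the day is Monday.

Monday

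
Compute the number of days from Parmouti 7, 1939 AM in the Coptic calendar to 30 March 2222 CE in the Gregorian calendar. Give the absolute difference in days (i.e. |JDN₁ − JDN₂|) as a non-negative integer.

First date → JDN 2533100; second date → JDN 2532717.
The interval is |2533100 − 2532717| = 383 days.

383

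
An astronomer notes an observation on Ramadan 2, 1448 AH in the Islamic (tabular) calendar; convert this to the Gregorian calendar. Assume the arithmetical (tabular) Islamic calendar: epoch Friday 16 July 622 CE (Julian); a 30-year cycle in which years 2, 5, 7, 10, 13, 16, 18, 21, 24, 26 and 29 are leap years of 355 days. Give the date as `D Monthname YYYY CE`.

Both dates share Julian Day Number 2461446; in the Gregorian calendar that is 9 February 2027 CE.

9 February 2027 CE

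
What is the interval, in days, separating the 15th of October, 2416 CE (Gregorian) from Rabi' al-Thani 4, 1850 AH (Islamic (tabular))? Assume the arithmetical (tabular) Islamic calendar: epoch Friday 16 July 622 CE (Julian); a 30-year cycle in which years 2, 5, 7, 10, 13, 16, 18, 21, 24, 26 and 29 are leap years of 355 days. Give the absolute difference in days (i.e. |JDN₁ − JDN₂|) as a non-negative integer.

JDN of the first date = 2603774.
JDN of the second date = 2603756.
|2603756 − 2603774| = 18.

18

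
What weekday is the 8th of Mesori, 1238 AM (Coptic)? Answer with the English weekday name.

Equivalently 11 August 1522 Gregorian, JDN 2277181.
2277181 ≡ 4 (mod 7); counting from Monday = 0 gives Friday.

Friday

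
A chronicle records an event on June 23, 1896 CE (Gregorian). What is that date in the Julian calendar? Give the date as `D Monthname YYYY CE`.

At this point the Julian calendar is 12 days behind the Gregorian.
23 June 1896 Gregorian − 12 days → 11 June 1896 Julian.

11 June 1896 CE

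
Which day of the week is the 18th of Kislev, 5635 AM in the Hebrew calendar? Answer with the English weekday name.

In the Gregorian calendar this is 27 November 1874 (JDN 2405855).
JDN 2405855 mod 7 = 4, and JDN 0 was a Monday, so this is a Friday.

Friday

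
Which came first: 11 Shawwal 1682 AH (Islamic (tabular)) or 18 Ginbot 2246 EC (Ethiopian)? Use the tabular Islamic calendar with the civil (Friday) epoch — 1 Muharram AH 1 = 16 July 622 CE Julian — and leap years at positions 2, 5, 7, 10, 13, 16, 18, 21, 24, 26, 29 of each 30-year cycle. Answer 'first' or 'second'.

first

The two dates have Julian Day Numbers 2544406 and 2544464 respectively.
Since 2544406 < 2544464, the first date comes first.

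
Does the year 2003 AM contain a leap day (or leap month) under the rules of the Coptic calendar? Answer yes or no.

2003 mod 4 = 3; in the Coptic calendar a year is leap when year mod 4 = 3, so it is a leap year.

yes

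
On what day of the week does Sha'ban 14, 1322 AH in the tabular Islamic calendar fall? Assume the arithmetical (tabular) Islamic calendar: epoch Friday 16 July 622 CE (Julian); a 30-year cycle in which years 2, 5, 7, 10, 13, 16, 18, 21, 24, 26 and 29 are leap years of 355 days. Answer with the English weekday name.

Monday

This is JDN 2416778 (24 October 1904 Gregorian).
JDN 2416778 mod 7 = 0, and JDN 0 was a Monday, so this is a Monday.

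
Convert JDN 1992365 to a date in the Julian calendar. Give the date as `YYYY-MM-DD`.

0742-10-19

The proleptic Gregorian equivalent of JDN 1992365 is 23 October 742.
In the Julian calendar that day is 0742-10-19.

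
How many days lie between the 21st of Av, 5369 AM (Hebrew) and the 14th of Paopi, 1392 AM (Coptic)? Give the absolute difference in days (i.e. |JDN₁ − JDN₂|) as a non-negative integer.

JDN of the first date = 2308968.
JDN of the second date = 2333136.
|2333136 − 2308968| = 24168.

24168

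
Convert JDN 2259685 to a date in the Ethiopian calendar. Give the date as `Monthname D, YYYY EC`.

The proleptic Gregorian equivalent of JDN 2259685 is 15 September 1474.
In the Ethiopian calendar that day is Meskerem 9, 1467 EC.

Meskerem 9, 1467 EC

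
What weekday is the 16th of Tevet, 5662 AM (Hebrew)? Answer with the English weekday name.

This is JDN 2415745 (26 December 1901 Gregorian).
JDN 2415745 mod 7 = 3, and JDN 0 was a Monday, so this is a Thursday.

Thursday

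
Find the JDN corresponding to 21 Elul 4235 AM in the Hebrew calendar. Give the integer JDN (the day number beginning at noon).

1894803

In the proleptic Gregorian calendar the same day is 10 September 475.
JDN 2451545 is 1 January 2000 CE (Gregorian); the target day is −556742 days from there, so JDN = 1894803.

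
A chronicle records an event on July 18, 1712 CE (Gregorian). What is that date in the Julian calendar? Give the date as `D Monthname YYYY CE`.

7 July 1712 CE

The Julian–Gregorian offset here is 11 days (Julian trailing).
18 July 1712 Gregorian − 11 days → 7 July 1712 Julian.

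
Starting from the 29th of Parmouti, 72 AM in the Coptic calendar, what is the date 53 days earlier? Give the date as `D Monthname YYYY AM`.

JDN of the 29th of Parmouti, 72 AM = 1851201.
1851201 − 53 = 1851148.
JDN 1851148 in the Coptic calendar is 6 Paremhat 72 AM.

6 Paremhat 72 AM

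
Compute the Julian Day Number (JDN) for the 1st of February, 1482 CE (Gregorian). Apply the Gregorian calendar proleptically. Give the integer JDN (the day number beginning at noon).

JDN 2400001 is 17 November 1858 CE (Gregorian), MJD 0; the target day is −137620 days from there, so JDN = 2262381.

2262381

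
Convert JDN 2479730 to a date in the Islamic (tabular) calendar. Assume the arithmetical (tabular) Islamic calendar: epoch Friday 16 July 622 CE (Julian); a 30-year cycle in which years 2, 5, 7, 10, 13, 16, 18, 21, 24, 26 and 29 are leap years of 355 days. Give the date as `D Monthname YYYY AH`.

6 Rabi' al-Thani 1500 AH

The Gregorian equivalent of JDN 2479730 is 2 March 2077.
In the tabular Islamic calendar that day is 6 Rabi' al-Thani 1500 AH.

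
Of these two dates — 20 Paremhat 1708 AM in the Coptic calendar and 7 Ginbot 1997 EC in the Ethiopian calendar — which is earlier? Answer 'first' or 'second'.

Converting both to JDN: 2448711 vs 2453506; the smaller is the first.

first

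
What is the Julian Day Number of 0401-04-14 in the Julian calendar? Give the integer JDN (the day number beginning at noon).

1867627

In the proleptic Gregorian calendar the same day is 15 April 401.
JDN 2451545 is 1 January 2000 CE (Gregorian); the target day is −583918 days from there, so JDN = 1867627.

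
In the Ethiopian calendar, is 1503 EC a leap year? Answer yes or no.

yes

1503 mod 4 = 3; in the Ethiopian calendar a year is leap when year mod 4 = 3, so it is a leap year.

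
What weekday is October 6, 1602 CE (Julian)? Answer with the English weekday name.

Wednesday

Equivalently 16 October 1602 Gregorian, JDN 2306467.
2306467 ≡ 2 (mod 7); counting from Monday = 0 gives Wednesday.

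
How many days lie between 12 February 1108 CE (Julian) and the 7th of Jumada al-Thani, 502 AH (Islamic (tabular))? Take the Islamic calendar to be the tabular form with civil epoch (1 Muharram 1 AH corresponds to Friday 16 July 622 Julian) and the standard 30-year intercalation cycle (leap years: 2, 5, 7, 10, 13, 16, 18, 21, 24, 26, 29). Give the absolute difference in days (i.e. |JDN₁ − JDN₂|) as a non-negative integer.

First date → JDN 2125797; second date → JDN 2126132.
The interval is |2125797 − 2126132| = 335 days.

335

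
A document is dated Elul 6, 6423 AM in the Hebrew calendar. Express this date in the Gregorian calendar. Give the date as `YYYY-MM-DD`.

Julian Day Number of the source date = 2693943.
Converting JDN 2693943 to the Gregorian calendar gives 31 August 2663 CE.

2663-08-31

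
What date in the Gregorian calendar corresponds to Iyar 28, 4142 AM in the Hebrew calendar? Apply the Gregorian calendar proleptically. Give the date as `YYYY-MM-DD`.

Julian Day Number of the source date = 1860730.
Converting JDN 1860730 to the Gregorian calendar gives 28 May 382 CE.

0382-05-28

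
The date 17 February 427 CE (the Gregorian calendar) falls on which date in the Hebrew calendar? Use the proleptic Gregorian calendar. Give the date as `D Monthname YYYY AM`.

3 Adar 4187 AM

Julian Day Number of the source date = 1877066.
Converting JDN 1877066 to the Hebrew calendar gives 3 Adar 4187 AM.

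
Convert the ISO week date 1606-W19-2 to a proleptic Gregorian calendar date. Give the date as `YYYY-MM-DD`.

ISO week 1 of 1606 is the week containing the first Thursday of 1606.
Week 19, day 2 (Tuesday) lands on 1606-05-09.

1606-05-09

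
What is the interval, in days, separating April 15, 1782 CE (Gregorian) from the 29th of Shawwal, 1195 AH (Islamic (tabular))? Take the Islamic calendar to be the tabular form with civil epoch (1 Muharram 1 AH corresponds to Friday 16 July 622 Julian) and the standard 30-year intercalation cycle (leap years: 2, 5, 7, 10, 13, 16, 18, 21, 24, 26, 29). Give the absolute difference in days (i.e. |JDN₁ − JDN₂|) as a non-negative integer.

179

JDN of the first date = 2372027.
JDN of the second date = 2371848.
|2371848 − 2372027| = 179.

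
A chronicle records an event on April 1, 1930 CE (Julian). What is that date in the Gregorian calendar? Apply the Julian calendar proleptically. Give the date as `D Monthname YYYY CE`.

14 April 1930 CE

At this point the Julian calendar is 13 days behind the Gregorian.
1 April 1930 Julian + 13 days → 14 April 1930 Gregorian.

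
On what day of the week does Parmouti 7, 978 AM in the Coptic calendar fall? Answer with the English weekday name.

Equivalently 9 April 1262 Gregorian, JDN 2182095.
2182095 ≡ 6 (mod 7); counting from Monday = 0 gives Sunday.

Sunday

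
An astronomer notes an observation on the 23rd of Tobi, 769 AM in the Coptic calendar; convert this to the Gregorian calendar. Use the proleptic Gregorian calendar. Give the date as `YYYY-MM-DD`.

Julian Day Number of the source date = 2105684.
Converting JDN 2105684 to the Gregorian calendar gives 24 January 1053 CE.

1053-01-24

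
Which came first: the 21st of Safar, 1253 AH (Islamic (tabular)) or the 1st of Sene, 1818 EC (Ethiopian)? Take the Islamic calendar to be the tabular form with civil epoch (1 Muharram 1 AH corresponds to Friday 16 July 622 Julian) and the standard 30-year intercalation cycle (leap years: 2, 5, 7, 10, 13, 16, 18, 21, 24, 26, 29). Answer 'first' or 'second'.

Converting both to JDN: 2392157 vs 2388150; the smaller is the second.

second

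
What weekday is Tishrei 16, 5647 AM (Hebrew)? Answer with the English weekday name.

Equivalently 15 October 1886 Gregorian, JDN 2410195.
JDN 2410195 mod 7 = 4, and JDN 0 was a Monday, so this is a Friday.

Friday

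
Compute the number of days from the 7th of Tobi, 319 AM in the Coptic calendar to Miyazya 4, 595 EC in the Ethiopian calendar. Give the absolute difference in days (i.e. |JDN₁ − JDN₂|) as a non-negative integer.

First date → JDN 1941305; second date → JDN 1941392.
The interval is |1941305 − 1941392| = 87 days.

87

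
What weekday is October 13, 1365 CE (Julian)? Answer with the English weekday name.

Equivalently 21 October 1365 Gregorian, JDN 2219910.
2219910 ≡ 0 (mod 7); counting from Monday = 0 gives Monday.

Monday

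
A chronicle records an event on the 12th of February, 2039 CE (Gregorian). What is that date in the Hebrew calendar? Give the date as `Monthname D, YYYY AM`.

Julian Day Number of the source date = 2465832.
Converting JDN 2465832 to the Hebrew calendar gives 18 Shevat 5799 AM.

Shevat 18, 5799 AM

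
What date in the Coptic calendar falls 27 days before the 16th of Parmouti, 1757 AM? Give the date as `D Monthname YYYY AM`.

JDN of the 16th of Parmouti, 1757 AM = 2466634.
2466634 − 27 = 2466607.
JDN 2466607 in the Coptic calendar is 19 Paremhat 1757 AM.

19 Paremhat 1757 AM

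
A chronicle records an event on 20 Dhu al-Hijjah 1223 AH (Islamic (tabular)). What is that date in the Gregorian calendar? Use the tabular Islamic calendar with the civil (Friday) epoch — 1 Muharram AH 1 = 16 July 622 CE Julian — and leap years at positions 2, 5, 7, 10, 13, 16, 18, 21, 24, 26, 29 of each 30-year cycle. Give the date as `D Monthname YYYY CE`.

Julian Day Number of the source date = 2381820.
Converting JDN 2381820 to the Gregorian calendar gives 6 February 1809 CE.

6 February 1809 CE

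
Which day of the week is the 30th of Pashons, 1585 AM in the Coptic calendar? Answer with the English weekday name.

This is JDN 2403855 (6 June 1869 Gregorian).
JDN 2403855 mod 7 = 6, and JDN 0 was a Monday, so this is a Sunday.

Sunday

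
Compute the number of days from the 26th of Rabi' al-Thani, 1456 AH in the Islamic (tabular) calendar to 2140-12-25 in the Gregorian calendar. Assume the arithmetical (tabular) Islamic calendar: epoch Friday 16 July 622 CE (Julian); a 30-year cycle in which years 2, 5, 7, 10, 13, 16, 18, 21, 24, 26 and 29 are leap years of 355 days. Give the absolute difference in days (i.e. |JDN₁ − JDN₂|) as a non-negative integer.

JDN of the first date = 2464157.
JDN of the second date = 2503038.
|2503038 − 2464157| = 38881.

38881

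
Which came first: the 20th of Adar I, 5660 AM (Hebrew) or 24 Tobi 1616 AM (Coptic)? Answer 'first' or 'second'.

The two dates have Julian Day Numbers 2415070 and 2415052 respectively.
Since 2415052 < 2415070, the second date comes first.

second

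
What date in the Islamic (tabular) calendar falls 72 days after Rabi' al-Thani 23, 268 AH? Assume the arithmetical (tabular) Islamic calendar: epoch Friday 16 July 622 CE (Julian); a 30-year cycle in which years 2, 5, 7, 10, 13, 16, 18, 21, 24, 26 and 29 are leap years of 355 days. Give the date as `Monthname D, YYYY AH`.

Counting 72 days forward from JDN 2043167 reaches JDN 2043239, which is Rajab 7, 268 AH.

Rajab 7, 268 AH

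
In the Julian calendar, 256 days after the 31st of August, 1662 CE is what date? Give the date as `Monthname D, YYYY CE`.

JDN of the 31st of August, 1662 CE = 2328346.
2328346 + 256 = 2328602.
JDN 2328602 in the Julian calendar is May 14, 1663 CE.

May 14, 1663 CE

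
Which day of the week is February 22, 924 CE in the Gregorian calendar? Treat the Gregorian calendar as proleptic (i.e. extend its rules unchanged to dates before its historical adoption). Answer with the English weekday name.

Since JDN mod 7 = 1 (0 = Monday), the day is Tuesday.

Tuesday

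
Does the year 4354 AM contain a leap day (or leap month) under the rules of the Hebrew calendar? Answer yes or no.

yes

Hebrew year 4354 is year 3 of its 19-year Metonic cycle; leap years are at positions 3, 6, 8, 11, 14, 17, 19, so it is a leap year (13 months).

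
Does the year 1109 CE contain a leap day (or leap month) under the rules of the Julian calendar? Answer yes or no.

1109 mod 4 = 1, so it is a common year in the Julian calendar.

no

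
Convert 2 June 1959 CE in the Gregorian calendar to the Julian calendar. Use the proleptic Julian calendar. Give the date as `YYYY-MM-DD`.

At this point the Julian calendar is 13 days behind the Gregorian.
2 June 1959 Gregorian − 13 days → 20 May 1959 Julian.

1959-05-20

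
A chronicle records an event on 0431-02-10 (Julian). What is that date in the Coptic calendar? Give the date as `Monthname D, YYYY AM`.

The source date corresponds to 11 February 431 in the proleptic Gregorian calendar (JDN 1878521).
That day falls on 16 Meshir 147 AM in the Coptic calendar.

Meshir 16, 147 AM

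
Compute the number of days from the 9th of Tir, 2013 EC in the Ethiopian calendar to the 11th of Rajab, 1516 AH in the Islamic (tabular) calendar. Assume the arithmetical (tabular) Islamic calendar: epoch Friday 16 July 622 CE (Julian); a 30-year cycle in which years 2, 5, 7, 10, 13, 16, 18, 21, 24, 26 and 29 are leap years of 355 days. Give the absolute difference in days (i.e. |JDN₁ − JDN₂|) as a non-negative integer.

26260

First date → JDN 2459232; second date → JDN 2485492.
The interval is |2459232 − 2485492| = 26260 days.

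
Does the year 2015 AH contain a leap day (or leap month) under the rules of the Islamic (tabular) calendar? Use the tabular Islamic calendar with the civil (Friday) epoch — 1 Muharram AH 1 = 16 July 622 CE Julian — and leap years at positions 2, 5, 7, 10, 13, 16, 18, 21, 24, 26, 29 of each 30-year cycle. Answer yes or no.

yes

Year 2015 AH is year 5 of its 30-year cycle; leap positions are 2, 5, 7, 10, 13, 16, 18, 21, 24, 26, 29, so it is a leap year (355 days).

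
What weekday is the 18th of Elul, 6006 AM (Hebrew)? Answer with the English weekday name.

Monday

In the Gregorian calendar this is 31 August 2246 (JDN 2541637).
JDN 2541637 mod 7 = 0, and JDN 0 was a Monday, so this is a Monday.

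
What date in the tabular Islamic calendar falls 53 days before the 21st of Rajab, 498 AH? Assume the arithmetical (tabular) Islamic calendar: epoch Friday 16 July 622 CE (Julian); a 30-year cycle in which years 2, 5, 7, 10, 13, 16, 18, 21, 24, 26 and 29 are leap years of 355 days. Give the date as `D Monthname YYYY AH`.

27 Jumada al-Awwal 498 AH

JDN of the 21st of Rajab, 498 AH = 2124757.
2124757 − 53 = 2124704.
JDN 2124704 in the tabular Islamic calendar is 27 Jumada al-Awwal 498 AH.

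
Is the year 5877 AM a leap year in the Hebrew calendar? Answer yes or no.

yes

Hebrew year 5877 is year 6 of its 19-year Metonic cycle; leap years are at positions 3, 6, 8, 11, 14, 17, 19, so it is a leap year (13 months).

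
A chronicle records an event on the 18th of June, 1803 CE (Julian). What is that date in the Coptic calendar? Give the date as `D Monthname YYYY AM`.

Both dates share Julian Day Number 2379772; in the Coptic calendar that is 24 Paoni 1519 AM.

24 Paoni 1519 AM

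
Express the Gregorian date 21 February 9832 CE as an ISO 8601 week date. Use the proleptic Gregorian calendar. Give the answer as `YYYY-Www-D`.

The weekday is Tuesday (ISO weekday 2).
That Tuesday belongs to ISO week 8 of ISO year 9832.

9832-W08-2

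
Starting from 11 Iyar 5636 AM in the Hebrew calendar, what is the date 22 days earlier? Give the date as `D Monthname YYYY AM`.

Counting 22 days back from JDN 2406380 reaches JDN 2406358, which is 19 Nisan 5636 AM.

19 Nisan 5636 AM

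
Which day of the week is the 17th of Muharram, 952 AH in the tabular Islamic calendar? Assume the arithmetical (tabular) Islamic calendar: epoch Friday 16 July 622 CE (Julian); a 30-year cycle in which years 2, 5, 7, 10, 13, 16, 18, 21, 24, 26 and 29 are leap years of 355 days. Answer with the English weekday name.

Tuesday

Equivalently 10 April 1545 Gregorian, JDN 2285459.
Since JDN mod 7 = 1 (0 = Monday), the day is Tuesday.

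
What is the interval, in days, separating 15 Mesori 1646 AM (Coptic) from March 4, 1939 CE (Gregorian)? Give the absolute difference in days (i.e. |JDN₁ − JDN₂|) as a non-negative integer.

3117

First date → JDN 2426210; second date → JDN 2429327.
The interval is |2426210 − 2429327| = 3117 days.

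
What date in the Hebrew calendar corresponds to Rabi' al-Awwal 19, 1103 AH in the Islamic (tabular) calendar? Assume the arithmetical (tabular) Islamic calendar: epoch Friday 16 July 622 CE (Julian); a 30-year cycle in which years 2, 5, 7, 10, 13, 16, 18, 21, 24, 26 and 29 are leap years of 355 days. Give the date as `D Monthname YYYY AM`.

Julian Day Number of the source date = 2339029.
Converting JDN 2339029 to the Hebrew calendar gives 19 Kislev 5452 AM.

19 Kislev 5452 AM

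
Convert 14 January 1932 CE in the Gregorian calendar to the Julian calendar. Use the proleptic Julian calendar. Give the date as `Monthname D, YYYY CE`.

The Julian–Gregorian offset here is 13 days (Julian trailing).
14 January 1932 Gregorian − 13 days → 1 January 1932 Julian.

January 1, 1932 CE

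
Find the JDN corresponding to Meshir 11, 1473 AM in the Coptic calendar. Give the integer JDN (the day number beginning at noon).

2362838

In the Gregorian calendar the same day is 16 February 1757.
JDN 2400001 is 17 November 1858 CE (Gregorian), MJD 0; the target day is −37163 days from there, so JDN = 2362838.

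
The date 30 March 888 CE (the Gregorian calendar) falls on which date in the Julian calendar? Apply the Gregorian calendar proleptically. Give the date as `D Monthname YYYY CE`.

26 March 888 CE

For dates in this range the Gregorian date is 4 days ahead of the Julian.
30 March 888 Gregorian − 4 days → 26 March 888 Julian.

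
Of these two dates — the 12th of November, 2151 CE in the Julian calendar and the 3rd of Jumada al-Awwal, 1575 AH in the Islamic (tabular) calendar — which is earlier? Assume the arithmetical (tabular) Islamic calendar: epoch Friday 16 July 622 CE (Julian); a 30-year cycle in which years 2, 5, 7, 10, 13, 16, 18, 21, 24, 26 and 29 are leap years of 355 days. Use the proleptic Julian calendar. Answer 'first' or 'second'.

second

Converting both to JDN: 2507026 vs 2506333; the smaller is the second.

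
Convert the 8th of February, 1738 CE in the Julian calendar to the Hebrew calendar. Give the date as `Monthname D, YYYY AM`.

The source date corresponds to 19 February 1738 in the Gregorian calendar (JDN 2355901).
That day falls on 29 Shevat 5498 AM in the Hebrew calendar.

Shevat 29, 5498 AM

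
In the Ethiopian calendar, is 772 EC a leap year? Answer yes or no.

no

772 mod 4 = 0; in the Ethiopian calendar a year is leap when year mod 4 = 3, so it is a common year.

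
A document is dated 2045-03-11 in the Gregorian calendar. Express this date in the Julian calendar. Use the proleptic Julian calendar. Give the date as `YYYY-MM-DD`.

At this point the Julian calendar is 13 days behind the Gregorian.
11 March 2045 Gregorian − 13 days → 26 February 2045 Julian.

2045-02-26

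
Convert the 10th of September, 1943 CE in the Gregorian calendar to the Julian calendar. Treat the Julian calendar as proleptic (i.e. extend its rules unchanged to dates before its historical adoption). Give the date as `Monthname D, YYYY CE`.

For dates in this range the Gregorian date is 13 days ahead of the Julian.
10 September 1943 Gregorian − 13 days → 28 August 1943 Julian.

August 28, 1943 CE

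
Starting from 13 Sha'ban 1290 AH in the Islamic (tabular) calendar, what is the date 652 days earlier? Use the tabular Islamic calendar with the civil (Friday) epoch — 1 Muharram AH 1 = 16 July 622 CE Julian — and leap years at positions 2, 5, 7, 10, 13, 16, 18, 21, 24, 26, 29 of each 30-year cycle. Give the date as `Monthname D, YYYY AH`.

JDN of 13 Sha'ban 1290 AH = 2405438.
2405438 − 652 = 2404786.
JDN 2404786 in the tabular Islamic calendar is Shawwal 11, 1288 AH.

Shawwal 11, 1288 AH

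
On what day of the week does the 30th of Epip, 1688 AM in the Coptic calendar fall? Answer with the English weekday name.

Sunday

This is JDN 2441536 (6 August 1972 Gregorian).
Since JDN mod 7 = 6 (0 = Monday), the day is Sunday.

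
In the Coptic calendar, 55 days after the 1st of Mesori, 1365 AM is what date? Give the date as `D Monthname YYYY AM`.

JDN of the 1st of Mesori, 1365 AM = 2323561.
2323561 + 55 = 2323616.
JDN 2323616 in the Coptic calendar is 21 Thout 1366 AM.

21 Thout 1366 AM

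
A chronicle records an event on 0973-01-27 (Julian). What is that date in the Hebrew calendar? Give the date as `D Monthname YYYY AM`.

20 Shevat 4733 AM

The source date corresponds to 1 February 973 in the proleptic Gregorian calendar (JDN 2076473).
That day falls on 20 Shevat 4733 AM in the Hebrew calendar.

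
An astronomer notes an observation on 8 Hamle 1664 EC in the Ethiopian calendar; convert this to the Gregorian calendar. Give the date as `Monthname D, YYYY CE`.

July 12, 1672 CE

Both dates share Julian Day Number 2331939; in the Gregorian calendar that is 12 July 1672 CE.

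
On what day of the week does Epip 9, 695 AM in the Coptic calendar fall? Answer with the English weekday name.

Thursday

In the proleptic Gregorian calendar this is 8 July 979 (JDN 2078821).
2078821 ≡ 3 (mod 7); counting from Monday = 0 gives Thursday.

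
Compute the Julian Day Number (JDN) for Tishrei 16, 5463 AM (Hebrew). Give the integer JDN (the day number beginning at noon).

2342983

Equivalently 8 October 1702 (Gregorian).
JDN 2451545 is 1 January 2000 CE (Gregorian); the target day is −108562 days from there, so JDN = 2342983.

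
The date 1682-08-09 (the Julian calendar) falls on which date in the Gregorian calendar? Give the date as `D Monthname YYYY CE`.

19 August 1682 CE

For dates in this range the Gregorian date is 10 days ahead of the Julian.
9 August 1682 Julian + 10 days → 19 August 1682 Gregorian.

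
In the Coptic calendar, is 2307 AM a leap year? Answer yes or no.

yes

2307 mod 4 = 3; in the Coptic calendar a year is leap when year mod 4 = 3, so it is a leap year.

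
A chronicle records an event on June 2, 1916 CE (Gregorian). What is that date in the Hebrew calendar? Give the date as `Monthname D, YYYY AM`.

Sivan 1, 5676 AM

Julian Day Number of the source date = 2421017.
Converting JDN 2421017 to the Hebrew calendar gives 1 Sivan 5676 AM.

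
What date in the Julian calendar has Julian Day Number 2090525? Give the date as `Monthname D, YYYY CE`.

JDN 2090525 is 25 July 1011 in the proleptic Gregorian calendar.
In the Julian calendar that day is July 19, 1011 CE.

July 19, 1011 CE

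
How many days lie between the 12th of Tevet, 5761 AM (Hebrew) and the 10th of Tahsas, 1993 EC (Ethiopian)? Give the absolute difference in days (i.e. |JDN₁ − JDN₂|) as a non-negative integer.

JDN of the first date = 2451917.
JDN of the second date = 2451898.
|2451898 − 2451917| = 19.

19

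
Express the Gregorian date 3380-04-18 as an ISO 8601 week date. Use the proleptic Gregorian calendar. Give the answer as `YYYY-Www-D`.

The weekday is Tuesday (ISO weekday 2).
That Tuesday belongs to ISO week 16 of ISO year 3380.

3380-W16-2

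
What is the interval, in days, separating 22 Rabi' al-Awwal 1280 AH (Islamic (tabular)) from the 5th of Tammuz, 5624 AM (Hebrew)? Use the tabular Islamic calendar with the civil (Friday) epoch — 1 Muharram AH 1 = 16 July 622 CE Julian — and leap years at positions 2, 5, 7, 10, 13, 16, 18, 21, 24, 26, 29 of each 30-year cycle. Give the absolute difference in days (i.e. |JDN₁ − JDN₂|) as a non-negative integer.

307

First date → JDN 2401755; second date → JDN 2402062.
The interval is |2401755 − 2402062| = 307 days.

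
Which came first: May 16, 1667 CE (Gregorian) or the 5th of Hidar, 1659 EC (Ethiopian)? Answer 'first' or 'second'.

First date → JDN 2330055; second date → JDN 2329869.
JDN 2329869 < JDN 2330055, so the second date is earlier.

second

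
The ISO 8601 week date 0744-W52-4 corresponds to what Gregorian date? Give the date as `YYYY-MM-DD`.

0744-12-28

ISO week 1 of 744 is the week containing the first Thursday of 744.
Week 52, day 4 (Thursday) lands on 0744-12-28.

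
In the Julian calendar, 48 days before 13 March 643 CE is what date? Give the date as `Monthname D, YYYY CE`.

January 24, 643 CE

The starting date is JDN 1955985; 1955985 − 48 = 1955937.
JDN 1955937 corresponds to January 24, 643 CE.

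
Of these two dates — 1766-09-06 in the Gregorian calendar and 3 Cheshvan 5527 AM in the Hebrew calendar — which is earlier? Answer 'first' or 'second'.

first

Converting both to JDN: 2366327 vs 2366357; the smaller is the first.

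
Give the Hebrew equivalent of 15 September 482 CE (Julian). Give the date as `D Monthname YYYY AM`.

Julian Day Number of the source date = 1897366.
Converting JDN 1897366 to the Hebrew calendar gives 17 Tishrei 4243 AM.

17 Tishrei 4243 AM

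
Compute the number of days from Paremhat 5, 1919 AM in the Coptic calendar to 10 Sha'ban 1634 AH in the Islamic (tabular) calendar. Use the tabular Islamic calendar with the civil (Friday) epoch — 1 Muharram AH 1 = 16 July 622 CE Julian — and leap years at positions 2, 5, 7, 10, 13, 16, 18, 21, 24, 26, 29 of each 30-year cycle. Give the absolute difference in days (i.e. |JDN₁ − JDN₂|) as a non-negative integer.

JDN of the first date = 2525763.
JDN of the second date = 2527337.
|2527337 − 2525763| = 1574.

1574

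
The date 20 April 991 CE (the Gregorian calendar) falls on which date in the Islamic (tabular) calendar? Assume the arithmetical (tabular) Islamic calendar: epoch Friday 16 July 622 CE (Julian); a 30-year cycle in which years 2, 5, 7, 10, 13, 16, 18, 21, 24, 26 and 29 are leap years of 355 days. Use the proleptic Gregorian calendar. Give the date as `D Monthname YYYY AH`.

Julian Day Number of the source date = 2083125.
Converting JDN 2083125 to the tabular Islamic calendar gives 27 Muharram 381 AH.

27 Muharram 381 AH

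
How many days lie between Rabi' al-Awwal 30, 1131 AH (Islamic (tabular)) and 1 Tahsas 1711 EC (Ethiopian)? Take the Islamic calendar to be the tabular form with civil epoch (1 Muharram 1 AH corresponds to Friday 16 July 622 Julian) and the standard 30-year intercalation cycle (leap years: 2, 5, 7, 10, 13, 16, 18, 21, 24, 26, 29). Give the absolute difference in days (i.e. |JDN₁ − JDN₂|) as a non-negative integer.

74

JDN of the first date = 2348962.
JDN of the second date = 2348888.
|2348888 − 2348962| = 74.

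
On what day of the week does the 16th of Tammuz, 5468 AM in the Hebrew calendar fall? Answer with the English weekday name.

Wednesday

Equivalently 4 July 1708 Gregorian, JDN 2345079.
2345079 ≡ 2 (mod 7); counting from Monday = 0 gives Wednesday.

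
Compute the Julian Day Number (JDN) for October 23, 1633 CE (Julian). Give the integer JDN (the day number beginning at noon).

2317807

In the Gregorian calendar the same day is 2 November 1633.
JDN 2400001 is 17 November 1858 CE (Gregorian), MJD 0; the target day is −82194 days from there, so JDN = 2317807.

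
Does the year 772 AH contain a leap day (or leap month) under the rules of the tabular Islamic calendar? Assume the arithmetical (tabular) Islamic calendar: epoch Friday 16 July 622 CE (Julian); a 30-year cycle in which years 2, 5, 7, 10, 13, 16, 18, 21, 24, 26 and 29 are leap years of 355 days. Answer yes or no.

Year 772 AH is year 22 of its 30-year cycle; leap positions are 2, 5, 7, 10, 13, 16, 18, 21, 24, 26, 29, so it is a common year (354 days).

no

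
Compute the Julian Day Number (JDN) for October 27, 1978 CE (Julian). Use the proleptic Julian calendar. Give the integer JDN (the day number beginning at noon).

In the Gregorian calendar the same day is 9 November 1978.
JDN 2299161 is 15 October 1582 CE (Gregorian); the target day is +144661 days from there, so JDN = 2443822.

2443822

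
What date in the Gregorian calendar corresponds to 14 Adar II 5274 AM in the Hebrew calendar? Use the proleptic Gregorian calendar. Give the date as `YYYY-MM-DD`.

Julian Day Number of the source date = 2274117.
Converting JDN 2274117 to the Gregorian calendar gives 22 March 1514 CE.

1514-03-22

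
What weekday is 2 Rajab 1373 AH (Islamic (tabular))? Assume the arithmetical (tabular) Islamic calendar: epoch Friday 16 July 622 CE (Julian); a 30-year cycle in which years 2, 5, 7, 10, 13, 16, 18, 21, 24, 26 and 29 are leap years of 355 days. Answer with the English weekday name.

Sunday

In the Gregorian calendar this is 7 March 1954 (JDN 2434809).
2434809 ≡ 6 (mod 7); counting from Monday = 0 gives Sunday.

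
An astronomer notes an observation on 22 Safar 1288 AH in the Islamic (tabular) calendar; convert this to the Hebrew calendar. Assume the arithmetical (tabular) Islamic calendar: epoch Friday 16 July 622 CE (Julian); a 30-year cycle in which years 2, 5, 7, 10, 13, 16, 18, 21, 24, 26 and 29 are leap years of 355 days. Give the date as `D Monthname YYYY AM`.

Both dates share Julian Day Number 2404561; in the Hebrew calendar that is 22 Iyar 5631 AM.

22 Iyar 5631 AM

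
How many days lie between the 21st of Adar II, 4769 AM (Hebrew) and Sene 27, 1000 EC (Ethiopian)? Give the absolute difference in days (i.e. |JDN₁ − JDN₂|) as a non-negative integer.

First date → JDN 2089674; second date → JDN 2089402.
The interval is |2089674 − 2089402| = 272 days.

272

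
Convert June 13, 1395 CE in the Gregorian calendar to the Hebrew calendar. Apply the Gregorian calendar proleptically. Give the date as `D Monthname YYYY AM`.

16 Sivan 5155 AM

Both dates share Julian Day Number 2230737; in the Hebrew calendar that is 16 Sivan 5155 AM.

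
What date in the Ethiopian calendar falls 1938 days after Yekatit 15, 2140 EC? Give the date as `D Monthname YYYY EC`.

JDN of Yekatit 15, 2140 EC = 2505655.
2505655 + 1938 = 2507593.
JDN 2507593 in the Ethiopian calendar is 7 Sene 2145 EC.

7 Sene 2145 EC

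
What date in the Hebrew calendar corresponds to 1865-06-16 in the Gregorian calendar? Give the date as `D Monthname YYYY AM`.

Julian Day Number of the source date = 2402404.
Converting JDN 2402404 to the Hebrew calendar gives 22 Sivan 5625 AM.

22 Sivan 5625 AM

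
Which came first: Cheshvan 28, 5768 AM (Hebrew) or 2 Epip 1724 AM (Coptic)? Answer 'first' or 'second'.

first

The two dates have Julian Day Numbers 2454414 and 2454657 respectively.
Since 2454414 < 2454657, the first date comes first.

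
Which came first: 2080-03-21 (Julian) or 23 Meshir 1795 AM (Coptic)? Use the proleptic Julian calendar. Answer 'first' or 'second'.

First date → JDN 2480858; second date → JDN 2480460.
JDN 2480460 < JDN 2480858, so the second date is earlier.

second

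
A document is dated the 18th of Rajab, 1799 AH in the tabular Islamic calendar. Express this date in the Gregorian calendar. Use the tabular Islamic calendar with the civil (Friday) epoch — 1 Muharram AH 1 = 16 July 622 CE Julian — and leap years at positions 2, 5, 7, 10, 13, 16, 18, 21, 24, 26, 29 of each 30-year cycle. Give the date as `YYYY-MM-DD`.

Both dates share Julian Day Number 2585785; in the Gregorian calendar that is 16 July 2367 CE.

2367-07-16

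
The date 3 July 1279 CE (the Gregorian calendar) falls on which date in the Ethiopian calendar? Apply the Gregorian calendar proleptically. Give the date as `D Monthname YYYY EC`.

Both dates share Julian Day Number 2188389; in the Ethiopian calendar that is 2 Hamle 1271 EC.

2 Hamle 1271 EC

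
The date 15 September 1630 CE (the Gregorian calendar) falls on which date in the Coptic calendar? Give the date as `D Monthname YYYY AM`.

Both dates share Julian Day Number 2316663; in the Coptic calendar that is 8 Thout 1347 AM.

8 Thout 1347 AM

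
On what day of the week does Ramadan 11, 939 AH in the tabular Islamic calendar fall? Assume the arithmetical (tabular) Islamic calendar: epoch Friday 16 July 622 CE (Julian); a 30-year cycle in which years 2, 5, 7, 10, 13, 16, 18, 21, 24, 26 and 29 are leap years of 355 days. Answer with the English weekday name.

Sunday

Equivalently 16 April 1533 Gregorian, JDN 2281082.
JDN 2281082 mod 7 = 6, and JDN 0 was a Monday, so this is a Sunday.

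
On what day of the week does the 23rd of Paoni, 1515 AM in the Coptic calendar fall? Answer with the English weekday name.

In the Gregorian calendar this is 28 June 1799 (JDN 2378310).
Since JDN mod 7 = 4 (0 = Monday), the day is Friday.

Friday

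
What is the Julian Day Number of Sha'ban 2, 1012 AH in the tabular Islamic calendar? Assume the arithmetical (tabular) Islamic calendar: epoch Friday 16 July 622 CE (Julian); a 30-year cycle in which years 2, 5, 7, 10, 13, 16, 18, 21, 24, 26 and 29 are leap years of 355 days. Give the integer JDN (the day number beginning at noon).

2306913

Equivalently 5 January 1604 (Gregorian).
JDN 2400001 is 17 November 1858 CE (Gregorian), MJD 0; the target day is −93088 days from there, so JDN = 2306913.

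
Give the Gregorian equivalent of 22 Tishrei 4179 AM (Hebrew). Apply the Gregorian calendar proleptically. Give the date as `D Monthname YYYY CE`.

9 October 418 CE

Both dates share Julian Day Number 1874013; in the Gregorian calendar that is 9 October 418 CE.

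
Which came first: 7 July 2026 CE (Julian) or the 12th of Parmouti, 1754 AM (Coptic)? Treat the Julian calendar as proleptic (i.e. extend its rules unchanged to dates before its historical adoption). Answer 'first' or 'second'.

First date → JDN 2461242; second date → JDN 2465534.
JDN 2461242 < JDN 2465534, so the first date is earlier.

first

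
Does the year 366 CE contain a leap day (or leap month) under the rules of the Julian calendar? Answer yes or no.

366 mod 4 = 2, so it is a common year in the Julian calendar.

no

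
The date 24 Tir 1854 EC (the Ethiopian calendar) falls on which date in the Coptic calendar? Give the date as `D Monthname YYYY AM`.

24 Tobi 1578 AM

Julian Day Number of the source date = 2401172.
Converting JDN 2401172 to the Coptic calendar gives 24 Tobi 1578 AM.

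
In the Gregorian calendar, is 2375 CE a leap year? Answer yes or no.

no

2375 is not divisible by 4, so it is a common year.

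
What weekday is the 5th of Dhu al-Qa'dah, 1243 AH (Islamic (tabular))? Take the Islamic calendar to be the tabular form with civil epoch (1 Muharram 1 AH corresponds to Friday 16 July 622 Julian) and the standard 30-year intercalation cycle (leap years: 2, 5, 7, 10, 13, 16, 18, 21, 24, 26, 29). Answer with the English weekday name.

Monday

In the Gregorian calendar this is 19 May 1828 (JDN 2388862).
Since JDN mod 7 = 0 (0 = Monday), the day is Monday.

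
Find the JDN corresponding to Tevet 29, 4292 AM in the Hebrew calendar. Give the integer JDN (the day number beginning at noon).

1915363

In the proleptic Gregorian calendar the same day is 26 December 531.
JDN 2400001 is 17 November 1858 CE (Gregorian), MJD 0; the target day is −484638 days from there, so JDN = 1915363.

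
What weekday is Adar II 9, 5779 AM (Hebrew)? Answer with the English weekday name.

Saturday

Equivalently 16 March 2019 Gregorian, JDN 2458559.
JDN 2458559 mod 7 = 5, and JDN 0 was a Monday, so this is a Saturday.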